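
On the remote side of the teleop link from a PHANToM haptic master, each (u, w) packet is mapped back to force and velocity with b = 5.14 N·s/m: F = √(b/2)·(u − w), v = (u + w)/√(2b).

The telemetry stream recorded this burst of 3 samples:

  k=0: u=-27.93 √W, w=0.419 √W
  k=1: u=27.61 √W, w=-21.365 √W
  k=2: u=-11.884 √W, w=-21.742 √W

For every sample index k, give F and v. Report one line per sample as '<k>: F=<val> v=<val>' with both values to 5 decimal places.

0: F=-45.44690 v=-8.58045
1: F=78.51290 v=1.94776
2: F=15.80358 v=-10.48766

k=0: u−w=-28.34900, u+w=-27.51100; √(b/2)=1.60312, √(2b)=3.20624; F=1.60312×(-28.349)=-45.44690, v=-27.51100/3.20624=-8.58045
k=1: u−w=48.97500, u+w=6.24500; √(b/2)=1.60312, √(2b)=3.20624; F=1.60312×48.975=78.51290, v=6.24500/3.20624=1.94776
k=2: u−w=9.85800, u+w=-33.62600; √(b/2)=1.60312, √(2b)=3.20624; F=1.60312×9.858=15.80358, v=-33.62600/3.20624=-10.48766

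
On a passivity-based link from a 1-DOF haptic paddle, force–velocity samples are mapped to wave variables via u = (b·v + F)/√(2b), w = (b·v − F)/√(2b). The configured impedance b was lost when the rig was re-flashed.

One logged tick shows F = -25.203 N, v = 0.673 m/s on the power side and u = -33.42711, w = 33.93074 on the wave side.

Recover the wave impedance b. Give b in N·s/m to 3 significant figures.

u + w = 0.5036;  u + w = √(2b)·v, so √(2b) = 0.5036/0.673 = 0.7483.
b = (√(2b))²/2 = 0.5600/2 = 0.2800.
(Check via u − w = 2F/√(2b): u − w = -67.3578, 2F/√(2b) = -67.3575.)

b = 0.28 N·s/m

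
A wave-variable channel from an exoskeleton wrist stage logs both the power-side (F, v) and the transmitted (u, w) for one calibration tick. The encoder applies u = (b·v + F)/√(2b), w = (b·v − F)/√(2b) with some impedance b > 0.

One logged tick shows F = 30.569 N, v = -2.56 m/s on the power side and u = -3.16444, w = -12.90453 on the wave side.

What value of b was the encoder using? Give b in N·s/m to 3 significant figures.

u + w = -16.06897;  u + w = √(2b)·v, so √(2b) = -16.06897/(-2.56) = 6.27694.
b = (√(2b))²/2 = 39.39999/2 = 19.70000.
(Check via u − w = 2F/√(2b): u − w = 9.74009, 2F/√(2b) = 9.74009.)

b = 19.7 N·s/m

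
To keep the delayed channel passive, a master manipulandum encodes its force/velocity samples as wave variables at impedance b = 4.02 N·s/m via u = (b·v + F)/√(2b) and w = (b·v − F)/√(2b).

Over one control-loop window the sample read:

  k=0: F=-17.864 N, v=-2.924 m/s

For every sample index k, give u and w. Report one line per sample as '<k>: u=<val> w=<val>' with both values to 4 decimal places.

0: u=-10.4456 w=2.1547

k=0: b·v=4.02×(-2.924)=-11.7545; √(2b)=2.8355; u=(-11.7545+(-17.864))/2.8355=-10.4456, w=(-11.7545−(-17.864))/2.8355=2.1547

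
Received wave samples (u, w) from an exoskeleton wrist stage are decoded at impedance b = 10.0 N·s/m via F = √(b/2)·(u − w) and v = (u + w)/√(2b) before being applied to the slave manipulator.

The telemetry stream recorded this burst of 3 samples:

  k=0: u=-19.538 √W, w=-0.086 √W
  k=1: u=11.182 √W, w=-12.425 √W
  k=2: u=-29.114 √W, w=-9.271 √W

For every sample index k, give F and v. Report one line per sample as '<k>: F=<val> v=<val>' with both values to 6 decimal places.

0: F=-43.495994 v=-4.388060
1: F=52.786857 v=-0.277943
2: F=-44.370297 v=-8.583147

k=0: u−w=-19.452000, u+w=-19.624000; √(b/2)=2.236068, √(2b)=4.472136; F=2.236068×(-19.452)=-43.495994, v=-19.624000/4.472136=-4.388060
k=1: u−w=23.607000, u+w=-1.243000; √(b/2)=2.236068, √(2b)=4.472136; F=2.236068×23.607=52.786857, v=-1.243000/4.472136=-0.277943
k=2: u−w=-19.843000, u+w=-38.385000; √(b/2)=2.236068, √(2b)=4.472136; F=2.236068×(-19.843)=-44.370297, v=-38.385000/4.472136=-8.583147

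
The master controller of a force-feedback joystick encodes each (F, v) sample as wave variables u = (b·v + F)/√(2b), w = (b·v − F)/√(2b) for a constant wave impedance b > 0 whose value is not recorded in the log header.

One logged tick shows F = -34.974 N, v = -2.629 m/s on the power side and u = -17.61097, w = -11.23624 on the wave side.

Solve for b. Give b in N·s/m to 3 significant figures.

u + w = -28.84721;  u + w = √(2b)·v, so √(2b) = -28.84721/(-2.629) = 10.97269.
b = (√(2b))²/2 = 120.39999/2 = 60.20000.
(Check via u − w = 2F/√(2b): u − w = -6.37473, 2F/√(2b) = -6.37473.)

b = 60.2 N·s/m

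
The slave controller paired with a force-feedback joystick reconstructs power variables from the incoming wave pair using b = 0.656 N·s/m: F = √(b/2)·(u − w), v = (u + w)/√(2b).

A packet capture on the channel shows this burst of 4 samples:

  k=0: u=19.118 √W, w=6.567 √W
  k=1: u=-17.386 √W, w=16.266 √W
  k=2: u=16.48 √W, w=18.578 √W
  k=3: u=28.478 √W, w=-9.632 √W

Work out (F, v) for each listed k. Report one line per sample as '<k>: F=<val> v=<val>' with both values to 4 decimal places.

k=0: u−w=12.5510, u+w=25.6850; √(b/2)=0.5727, √(2b)=1.1454; F=0.5727×12.551=7.1881, v=25.6850/1.1454=22.4240
k=1: u−w=-33.6520, u+w=-1.1200; √(b/2)=0.5727, √(2b)=1.1454; F=0.5727×(-33.652)=-19.2729, v=-1.1200/1.1454=-0.9778
k=2: u−w=-2.0980, u+w=35.0580; √(b/2)=0.5727, √(2b)=1.1454; F=0.5727×(-2.098)=-1.2016, v=35.0580/1.1454=30.6070
k=3: u−w=38.1100, u+w=18.8460; √(b/2)=0.5727, √(2b)=1.1454; F=0.5727×38.11=21.8261, v=18.8460/1.1454=16.4533

0: F=7.1881 v=22.4240
1: F=-19.2729 v=-0.9778
2: F=-1.2016 v=30.6070
3: F=21.8261 v=16.4533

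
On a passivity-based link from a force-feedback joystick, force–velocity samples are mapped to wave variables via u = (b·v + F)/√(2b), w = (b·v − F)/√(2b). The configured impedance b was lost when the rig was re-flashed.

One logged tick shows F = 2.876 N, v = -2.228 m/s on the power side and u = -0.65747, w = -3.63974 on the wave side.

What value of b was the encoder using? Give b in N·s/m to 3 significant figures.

u + w = -4.29721;  u + w = √(2b)·v, so √(2b) = -4.29721/(-2.228) = 1.92873.
b = (√(2b))²/2 = 3.72000/2 = 1.86000.
(Check via u − w = 2F/√(2b): u − w = 2.98227, 2F/√(2b) = 2.98227.)

b = 1.86 N·s/m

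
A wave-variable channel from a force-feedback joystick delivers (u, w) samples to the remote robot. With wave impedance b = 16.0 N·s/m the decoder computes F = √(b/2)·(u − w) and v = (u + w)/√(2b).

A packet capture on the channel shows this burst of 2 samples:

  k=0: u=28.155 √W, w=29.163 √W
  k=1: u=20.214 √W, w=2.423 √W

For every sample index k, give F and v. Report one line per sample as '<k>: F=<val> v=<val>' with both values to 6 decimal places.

k=0: u−w=-1.008000, u+w=57.318000; √(b/2)=2.828427, √(2b)=5.656854; F=2.828427×(-1.008)=-2.851055, v=57.318000/5.656854=10.132487
k=1: u−w=17.791000, u+w=22.637000; √(b/2)=2.828427, √(2b)=5.656854; F=2.828427×17.791=50.320547, v=22.637000/5.656854=4.001694

0: F=-2.851055 v=10.132487
1: F=50.320547 v=4.001694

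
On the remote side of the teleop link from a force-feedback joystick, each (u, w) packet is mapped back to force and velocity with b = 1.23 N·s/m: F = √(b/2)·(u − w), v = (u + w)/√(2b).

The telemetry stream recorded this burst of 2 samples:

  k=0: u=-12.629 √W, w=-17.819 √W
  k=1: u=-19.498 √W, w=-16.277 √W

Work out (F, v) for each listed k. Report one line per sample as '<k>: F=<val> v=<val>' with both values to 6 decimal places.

k=0: u−w=5.190000, u+w=-30.448000; √(b/2)=0.784219, √(2b)=1.568439; F=0.784219×5.19=4.070098, v=-30.448000/1.568439=-19.412936
k=1: u−w=-3.221000, u+w=-35.775000; √(b/2)=0.784219, √(2b)=1.568439; F=0.784219×(-3.221)=-2.525971, v=-35.775000/1.568439=-22.809307

0: F=4.070098 v=-19.412936
1: F=-2.525971 v=-22.809307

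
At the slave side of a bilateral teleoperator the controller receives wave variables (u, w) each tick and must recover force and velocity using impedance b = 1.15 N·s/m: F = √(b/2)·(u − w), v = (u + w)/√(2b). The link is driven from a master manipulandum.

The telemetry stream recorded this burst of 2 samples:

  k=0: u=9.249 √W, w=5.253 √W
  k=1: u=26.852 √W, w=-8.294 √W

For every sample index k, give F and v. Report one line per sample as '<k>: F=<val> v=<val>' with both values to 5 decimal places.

k=0: u−w=3.99600, u+w=14.50200; √(b/2)=0.75829, √(2b)=1.51658; F=0.75829×3.996=3.03012, v=14.50200/1.51658=9.56234
k=1: u−w=35.14600, u+w=18.55800; √(b/2)=0.75829, √(2b)=1.51658; F=0.75829×35.146=26.65077, v=18.55800/1.51658=12.23678

0: F=3.03012 v=9.56234
1: F=26.65077 v=12.23678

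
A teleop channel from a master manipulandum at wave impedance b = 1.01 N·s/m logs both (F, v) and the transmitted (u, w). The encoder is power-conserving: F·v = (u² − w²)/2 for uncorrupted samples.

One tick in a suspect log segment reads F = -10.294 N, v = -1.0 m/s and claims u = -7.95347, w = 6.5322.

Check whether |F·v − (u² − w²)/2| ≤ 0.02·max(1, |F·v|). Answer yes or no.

yes

F·v = (-10.294)×(-1.0) = 10.2940 W.
(u² − w²)/2 = (63.2577 − 42.6696)/2 = 10.2940 W.
|Δ| = 0.0000;  2% of max(1, |F·v|) = 0.2059.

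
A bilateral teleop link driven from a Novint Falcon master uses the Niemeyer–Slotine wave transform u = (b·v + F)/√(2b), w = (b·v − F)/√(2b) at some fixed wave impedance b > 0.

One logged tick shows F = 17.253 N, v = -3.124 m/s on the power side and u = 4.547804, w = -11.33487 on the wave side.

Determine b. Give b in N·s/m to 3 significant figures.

b = 2.36 N·s/m

u + w = -6.787066;  u + w = √(2b)·v, so √(2b) = -6.787066/(-3.124) = 2.172556.
b = (√(2b))²/2 = 4.720001/2 = 2.360001.
(Check via u − w = 2F/√(2b): u − w = 15.882674, 2F/√(2b) = 15.882672.)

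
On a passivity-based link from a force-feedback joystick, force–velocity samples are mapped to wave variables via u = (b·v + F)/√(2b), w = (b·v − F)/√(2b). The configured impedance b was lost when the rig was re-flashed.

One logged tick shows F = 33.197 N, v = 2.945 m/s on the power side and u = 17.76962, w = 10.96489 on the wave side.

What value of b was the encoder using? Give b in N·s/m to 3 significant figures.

b = 47.6 N·s/m

u + w = 28.7345;  u + w = √(2b)·v, so √(2b) = 28.7345/2.945 = 9.7570.
b = (√(2b))²/2 = 95.2000/2 = 47.6000.
(Check via u − w = 2F/√(2b): u − w = 6.8047, 2F/√(2b) = 6.8047.)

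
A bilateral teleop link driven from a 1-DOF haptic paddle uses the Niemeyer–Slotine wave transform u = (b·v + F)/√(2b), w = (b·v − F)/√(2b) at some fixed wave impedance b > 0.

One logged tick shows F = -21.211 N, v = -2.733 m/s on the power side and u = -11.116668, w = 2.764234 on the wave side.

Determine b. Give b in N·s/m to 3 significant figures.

b = 4.67 N·s/m

u + w = -8.352434;  u + w = √(2b)·v, so √(2b) = -8.352434/(-2.733) = 3.056141.
b = (√(2b))²/2 = 9.339999/2 = 4.670000.
(Check via u − w = 2F/√(2b): u − w = -13.880902, 2F/√(2b) = -13.880903.)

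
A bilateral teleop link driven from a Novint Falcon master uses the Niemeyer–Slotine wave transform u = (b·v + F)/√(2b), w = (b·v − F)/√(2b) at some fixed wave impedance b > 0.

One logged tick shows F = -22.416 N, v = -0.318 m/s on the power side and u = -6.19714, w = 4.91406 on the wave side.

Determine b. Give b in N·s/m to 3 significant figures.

u + w = -1.28308;  u + w = √(2b)·v, so √(2b) = -1.28308/(-0.318) = 4.03484.
b = (√(2b))²/2 = 16.27996/2 = 8.13998.
(Check via u − w = 2F/√(2b): u − w = -11.11120, 2F/√(2b) = -11.11121.)

b = 8.14 N·s/m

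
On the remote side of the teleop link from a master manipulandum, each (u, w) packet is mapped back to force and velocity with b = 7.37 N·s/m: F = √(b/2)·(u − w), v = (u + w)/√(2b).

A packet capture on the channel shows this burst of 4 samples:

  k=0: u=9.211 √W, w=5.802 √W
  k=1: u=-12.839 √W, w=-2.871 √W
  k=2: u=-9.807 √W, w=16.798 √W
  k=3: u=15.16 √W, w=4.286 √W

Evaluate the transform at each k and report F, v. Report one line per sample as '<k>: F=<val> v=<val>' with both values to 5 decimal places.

0: F=6.54404 v=3.91038
1: F=-19.13493 v=-4.09192
2: F=-51.07190 v=1.82092
3: F=20.87412 v=5.06502

k=0: u−w=3.40900, u+w=15.01300; √(b/2)=1.91964, √(2b)=3.83927; F=1.91964×3.409=6.54404, v=15.01300/3.83927=3.91038
k=1: u−w=-9.96800, u+w=-15.71000; √(b/2)=1.91964, √(2b)=3.83927; F=1.91964×(-9.968)=-19.13493, v=-15.71000/3.83927=-4.09192
k=2: u−w=-26.60500, u+w=6.99100; √(b/2)=1.91964, √(2b)=3.83927; F=1.91964×(-26.605)=-51.07190, v=6.99100/3.83927=1.82092
k=3: u−w=10.87400, u+w=19.44600; √(b/2)=1.91964, √(2b)=3.83927; F=1.91964×10.874=20.87412, v=19.44600/3.83927=5.06502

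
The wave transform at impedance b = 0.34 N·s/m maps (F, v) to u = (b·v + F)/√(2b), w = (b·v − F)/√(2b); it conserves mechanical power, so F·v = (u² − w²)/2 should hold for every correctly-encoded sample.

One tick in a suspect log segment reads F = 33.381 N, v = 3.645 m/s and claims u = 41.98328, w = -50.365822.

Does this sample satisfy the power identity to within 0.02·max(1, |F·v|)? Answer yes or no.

F·v = 33.381×3.645 = 121.673745 W.
(u² − w²)/2 = (1762.595800 − 2536.716026)/2 = -387.060113 W.
|Δ| = 508.733858;  2% of max(1, |F·v|) = 2.433475.

no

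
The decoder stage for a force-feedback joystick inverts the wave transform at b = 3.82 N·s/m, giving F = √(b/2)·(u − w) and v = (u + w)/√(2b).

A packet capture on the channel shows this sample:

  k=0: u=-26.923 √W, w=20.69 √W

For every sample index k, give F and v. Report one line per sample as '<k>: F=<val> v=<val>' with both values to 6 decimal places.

0: F=-65.802475 v=-2.255020

k=0: u−w=-47.613000, u+w=-6.233000; √(b/2)=1.382027, √(2b)=2.764055; F=1.382027×(-47.613)=-65.802475, v=-6.233000/2.764055=-2.255020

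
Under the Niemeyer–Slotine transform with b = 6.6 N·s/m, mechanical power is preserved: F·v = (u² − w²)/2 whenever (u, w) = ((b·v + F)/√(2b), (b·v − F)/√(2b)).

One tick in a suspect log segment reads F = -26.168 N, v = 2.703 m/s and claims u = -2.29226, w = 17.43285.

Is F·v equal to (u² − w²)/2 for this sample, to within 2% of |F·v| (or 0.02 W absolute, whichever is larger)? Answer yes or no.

F·v = (-26.168)×2.703 = -70.73210 W.
(u² − w²)/2 = (5.25446 − 303.90426)/2 = -149.32490 W.
|Δ| = 78.59280;  2% of max(1, |F·v|) = 1.41464.

no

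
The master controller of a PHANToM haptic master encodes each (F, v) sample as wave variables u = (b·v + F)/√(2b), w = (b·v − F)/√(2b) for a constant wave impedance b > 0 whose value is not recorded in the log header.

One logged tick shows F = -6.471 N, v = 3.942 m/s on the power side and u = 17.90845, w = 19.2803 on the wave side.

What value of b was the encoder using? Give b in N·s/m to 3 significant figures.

b = 44.5 N·s/m

u + w = 37.18875;  u + w = √(2b)·v, so √(2b) = 37.18875/3.942 = 9.43398.
b = (√(2b))²/2 = 88.99998/2 = 44.49999.
(Check via u − w = 2F/√(2b): u − w = -1.37185, 2F/√(2b) = -1.37185.)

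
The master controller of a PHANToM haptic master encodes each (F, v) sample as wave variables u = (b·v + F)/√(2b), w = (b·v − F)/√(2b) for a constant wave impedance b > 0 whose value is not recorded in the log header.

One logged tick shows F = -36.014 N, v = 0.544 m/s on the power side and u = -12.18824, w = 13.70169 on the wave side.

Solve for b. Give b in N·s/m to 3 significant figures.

u + w = 1.5134;  u + w = √(2b)·v, so √(2b) = 1.5134/0.544 = 2.7821.
b = (√(2b))²/2 = 7.7400/2 = 3.8700.
(Check via u − w = 2F/√(2b): u − w = -25.8899, 2F/√(2b) = -25.8900.)

b = 3.87 N·s/m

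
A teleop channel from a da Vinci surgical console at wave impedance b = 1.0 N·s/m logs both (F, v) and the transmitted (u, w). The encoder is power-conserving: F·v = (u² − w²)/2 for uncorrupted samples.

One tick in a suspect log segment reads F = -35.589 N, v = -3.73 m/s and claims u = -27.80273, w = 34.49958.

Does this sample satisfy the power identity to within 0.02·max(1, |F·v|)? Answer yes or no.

no

F·v = (-35.589)×(-3.73) = 132.7470 W.
(u² − w²)/2 = (772.9918 − 1190.2210)/2 = -208.6146 W.
|Δ| = 341.3616;  2% of max(1, |F·v|) = 2.6549.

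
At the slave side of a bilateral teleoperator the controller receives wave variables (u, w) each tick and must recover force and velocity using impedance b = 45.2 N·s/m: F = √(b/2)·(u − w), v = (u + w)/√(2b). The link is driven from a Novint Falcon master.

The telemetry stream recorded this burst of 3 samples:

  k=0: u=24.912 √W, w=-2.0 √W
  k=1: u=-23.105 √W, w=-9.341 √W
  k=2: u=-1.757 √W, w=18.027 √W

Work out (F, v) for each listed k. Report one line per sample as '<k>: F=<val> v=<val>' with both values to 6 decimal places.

0: F=127.938187 v=2.409788
1: F=-65.433309 v=-3.412534
2: F=-94.052062 v=1.711210

k=0: u−w=26.912000, u+w=22.912000; √(b/2)=4.753946, √(2b)=9.507891; F=4.753946×26.912=127.938187, v=22.912000/9.507891=2.409788
k=1: u−w=-13.764000, u+w=-32.446000; √(b/2)=4.753946, √(2b)=9.507891; F=4.753946×(-13.764)=-65.433309, v=-32.446000/9.507891=-3.412534
k=2: u−w=-19.784000, u+w=16.270000; √(b/2)=4.753946, √(2b)=9.507891; F=4.753946×(-19.784)=-94.052062, v=16.270000/9.507891=1.711210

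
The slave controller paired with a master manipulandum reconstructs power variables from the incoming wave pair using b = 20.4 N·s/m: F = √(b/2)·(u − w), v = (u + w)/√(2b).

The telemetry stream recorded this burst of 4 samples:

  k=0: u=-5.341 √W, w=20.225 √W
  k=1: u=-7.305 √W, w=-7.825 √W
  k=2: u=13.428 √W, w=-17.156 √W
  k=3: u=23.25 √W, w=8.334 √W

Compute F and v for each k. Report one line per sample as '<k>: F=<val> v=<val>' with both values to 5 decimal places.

0: F=-81.65126 v=2.33018
1: F=1.66075 v=-2.36869
2: F=97.67746 v=-0.58364
3: F=47.63788 v=4.94467

k=0: u−w=-25.56600, u+w=14.88400; √(b/2)=3.19374, √(2b)=6.38749; F=3.19374×(-25.566)=-81.65126, v=14.88400/6.38749=2.33018
k=1: u−w=0.52000, u+w=-15.13000; √(b/2)=3.19374, √(2b)=6.38749; F=3.19374×0.52=1.66075, v=-15.13000/6.38749=-2.36869
k=2: u−w=30.58400, u+w=-3.72800; √(b/2)=3.19374, √(2b)=6.38749; F=3.19374×30.584=97.67746, v=-3.72800/6.38749=-0.58364
k=3: u−w=14.91600, u+w=31.58400; √(b/2)=3.19374, √(2b)=6.38749; F=3.19374×14.916=47.63788, v=31.58400/6.38749=4.94467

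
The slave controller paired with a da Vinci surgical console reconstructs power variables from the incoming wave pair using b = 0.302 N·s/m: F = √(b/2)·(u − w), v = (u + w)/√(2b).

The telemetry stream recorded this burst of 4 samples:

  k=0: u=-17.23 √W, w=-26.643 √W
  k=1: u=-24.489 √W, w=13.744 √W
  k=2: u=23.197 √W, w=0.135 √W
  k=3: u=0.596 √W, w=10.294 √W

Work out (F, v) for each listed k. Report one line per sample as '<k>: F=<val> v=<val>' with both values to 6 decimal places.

0: F=3.657771 v=-56.451939
1: F=-14.856854 v=-13.825726
2: F=8.961598 v=30.021577
3: F=-3.768519 v=14.012299

k=0: u−w=9.413000, u+w=-43.873000; √(b/2)=0.388587, √(2b)=0.777174; F=0.388587×9.413=3.657771, v=-43.873000/0.777174=-56.451939
k=1: u−w=-38.233000, u+w=-10.745000; √(b/2)=0.388587, √(2b)=0.777174; F=0.388587×(-38.233)=-14.856854, v=-10.745000/0.777174=-13.825726
k=2: u−w=23.062000, u+w=23.332000; √(b/2)=0.388587, √(2b)=0.777174; F=0.388587×23.062=8.961598, v=23.332000/0.777174=30.021577
k=3: u−w=-9.698000, u+w=10.890000; √(b/2)=0.388587, √(2b)=0.777174; F=0.388587×(-9.698)=-3.768519, v=10.890000/0.777174=14.012299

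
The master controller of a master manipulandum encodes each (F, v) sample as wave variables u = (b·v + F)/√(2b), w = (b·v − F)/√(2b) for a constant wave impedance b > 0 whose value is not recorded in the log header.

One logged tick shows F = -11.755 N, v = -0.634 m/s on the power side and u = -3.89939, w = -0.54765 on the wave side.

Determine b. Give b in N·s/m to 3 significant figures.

u + w = -4.4470;  u + w = √(2b)·v, so √(2b) = -4.4470/(-0.634) = 7.0143.
b = (√(2b))²/2 = 49.1998/2 = 24.5999.
(Check via u − w = 2F/√(2b): u − w = -3.3517, 2F/√(2b) = -3.3517.)

b = 24.6 N·s/m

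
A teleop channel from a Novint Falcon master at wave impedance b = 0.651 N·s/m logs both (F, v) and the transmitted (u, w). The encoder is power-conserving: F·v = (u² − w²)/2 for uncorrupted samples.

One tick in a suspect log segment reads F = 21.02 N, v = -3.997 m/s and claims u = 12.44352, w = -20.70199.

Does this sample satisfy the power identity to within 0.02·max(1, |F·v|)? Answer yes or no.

F·v = 21.02×(-3.997) = -84.01694 W.
(u² − w²)/2 = (154.84119 − 428.57239)/2 = -136.86560 W.
|Δ| = 52.84866;  2% of max(1, |F·v|) = 1.68034.

no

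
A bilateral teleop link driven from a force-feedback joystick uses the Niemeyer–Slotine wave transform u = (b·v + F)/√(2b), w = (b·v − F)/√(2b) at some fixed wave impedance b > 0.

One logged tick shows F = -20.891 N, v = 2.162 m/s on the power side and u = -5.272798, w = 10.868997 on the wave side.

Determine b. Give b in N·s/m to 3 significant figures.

u + w = 5.596199;  u + w = √(2b)·v, so √(2b) = 5.596199/2.162 = 2.588436.
b = (√(2b))²/2 = 6.700002/2 = 3.350001.
(Check via u − w = 2F/√(2b): u − w = -16.141795, 2F/√(2b) = -16.141793.)

b = 3.35 N·s/m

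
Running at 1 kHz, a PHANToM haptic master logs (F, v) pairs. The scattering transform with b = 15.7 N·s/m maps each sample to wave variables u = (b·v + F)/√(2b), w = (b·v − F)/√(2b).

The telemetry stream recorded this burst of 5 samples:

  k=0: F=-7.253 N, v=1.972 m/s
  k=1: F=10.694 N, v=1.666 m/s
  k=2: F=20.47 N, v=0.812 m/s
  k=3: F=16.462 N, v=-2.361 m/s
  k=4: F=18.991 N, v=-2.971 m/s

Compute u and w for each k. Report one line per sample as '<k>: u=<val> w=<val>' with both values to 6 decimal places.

k=0: b·v=15.7×1.972=30.960400; √(2b)=5.603570; u=(30.960400+(-7.253))/5.603570=4.230767, w=(30.960400−(-7.253))/5.603570=6.819474
k=1: b·v=15.7×1.666=26.156200; √(2b)=5.603570; u=(26.156200+10.694)/5.603570=6.576200, w=(26.156200−10.694)/5.603570=2.759348
k=2: b·v=15.7×0.812=12.748400; √(2b)=5.603570; u=(12.748400+20.47)/5.603570=5.928078, w=(12.748400−20.47)/5.603570=-1.377979
k=3: b·v=15.7×(-2.361)=-37.067700; √(2b)=5.603570; u=(-37.067700+16.462)/5.603570=-3.677245, w=(-37.067700−16.462)/5.603570=-9.552785
k=4: b·v=15.7×(-2.971)=-46.644700; √(2b)=5.603570; u=(-46.644700+18.991)/5.603570=-4.935014, w=(-46.644700−18.991)/5.603570=-11.713193

0: u=4.230767 w=6.819474
1: u=6.576200 w=2.759348
2: u=5.928078 w=-1.377979
3: u=-3.677245 w=-9.552785
4: u=-4.935014 w=-11.713193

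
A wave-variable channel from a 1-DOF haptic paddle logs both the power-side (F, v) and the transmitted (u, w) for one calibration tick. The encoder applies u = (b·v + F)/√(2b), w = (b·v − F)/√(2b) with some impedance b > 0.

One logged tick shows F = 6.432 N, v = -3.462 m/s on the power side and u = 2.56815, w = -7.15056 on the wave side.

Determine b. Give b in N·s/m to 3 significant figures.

u + w = -4.58241;  u + w = √(2b)·v, so √(2b) = -4.58241/(-3.462) = 1.32363.
b = (√(2b))²/2 = 1.75200/2 = 0.87600.
(Check via u − w = 2F/√(2b): u − w = 9.71871, 2F/√(2b) = 9.71872.)

b = 0.876 N·s/m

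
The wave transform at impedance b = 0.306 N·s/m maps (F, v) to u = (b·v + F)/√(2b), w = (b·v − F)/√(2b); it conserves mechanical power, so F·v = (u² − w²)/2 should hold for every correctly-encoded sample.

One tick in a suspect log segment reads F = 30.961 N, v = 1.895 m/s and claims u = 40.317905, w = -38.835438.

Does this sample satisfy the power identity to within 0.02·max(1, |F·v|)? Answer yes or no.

F·v = 30.961×1.895 = 58.671095 W.
(u² − w²)/2 = (1625.533464 − 1508.191245)/2 = 58.671109 W.
|Δ| = 0.000014;  2% of max(1, |F·v|) = 1.173422.

yes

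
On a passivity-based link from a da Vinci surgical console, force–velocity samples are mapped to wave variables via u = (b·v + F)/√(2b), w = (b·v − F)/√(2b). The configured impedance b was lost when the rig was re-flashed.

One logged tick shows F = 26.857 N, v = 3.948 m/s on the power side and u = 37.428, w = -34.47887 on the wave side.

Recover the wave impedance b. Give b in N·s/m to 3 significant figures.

u + w = 2.9491;  u + w = √(2b)·v, so √(2b) = 2.9491/3.948 = 0.7470.
b = (√(2b))²/2 = 0.5580/2 = 0.2790.
(Check via u − w = 2F/√(2b): u − w = 71.9069, 2F/√(2b) = 71.9069.)

b = 0.279 N·s/m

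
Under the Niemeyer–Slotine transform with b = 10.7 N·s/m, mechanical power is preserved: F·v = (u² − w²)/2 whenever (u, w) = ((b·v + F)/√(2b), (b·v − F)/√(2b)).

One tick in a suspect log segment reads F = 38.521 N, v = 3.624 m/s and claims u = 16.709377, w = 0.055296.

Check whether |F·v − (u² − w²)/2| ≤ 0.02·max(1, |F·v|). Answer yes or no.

F·v = 38.521×3.624 = 139.600104 W.
(u² − w²)/2 = (279.203280 − 0.003058)/2 = 139.600111 W.
|Δ| = 0.000007;  2% of max(1, |F·v|) = 2.792002.

yes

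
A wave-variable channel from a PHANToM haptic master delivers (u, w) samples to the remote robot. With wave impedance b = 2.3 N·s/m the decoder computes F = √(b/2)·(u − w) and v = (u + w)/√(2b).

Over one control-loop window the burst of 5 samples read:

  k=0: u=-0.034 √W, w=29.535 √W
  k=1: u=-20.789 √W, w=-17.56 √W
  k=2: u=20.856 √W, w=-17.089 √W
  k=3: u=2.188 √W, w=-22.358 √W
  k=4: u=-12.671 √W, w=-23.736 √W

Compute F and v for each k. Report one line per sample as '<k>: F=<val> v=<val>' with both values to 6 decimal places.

k=0: u−w=-29.569000, u+w=29.501000; √(b/2)=1.072381, √(2b)=2.144761; F=1.072381×(-29.569)=-31.709220, v=29.501000/2.144761=13.754912
k=1: u−w=-3.229000, u+w=-38.349000; √(b/2)=1.072381, √(2b)=2.144761; F=1.072381×(-3.229)=-3.462717, v=-38.349000/2.144761=-17.880313
k=2: u−w=37.945000, u+w=3.767000; √(b/2)=1.072381, √(2b)=2.144761; F=1.072381×37.945=40.691479, v=3.767000/2.144761=1.756373
k=3: u−w=24.546000, u+w=-20.170000; √(b/2)=1.072381, √(2b)=2.144761; F=1.072381×24.546=26.322652, v=-20.170000/2.144761=-9.404311
k=4: u−w=11.065000, u+w=-36.407000; √(b/2)=1.072381, √(2b)=2.144761; F=1.072381×11.065=11.865891, v=-36.407000/2.144761=-16.974851

0: F=-31.709220 v=13.754912
1: F=-3.462717 v=-17.880313
2: F=40.691479 v=1.756373
3: F=26.322652 v=-9.404311
4: F=11.865891 v=-16.974851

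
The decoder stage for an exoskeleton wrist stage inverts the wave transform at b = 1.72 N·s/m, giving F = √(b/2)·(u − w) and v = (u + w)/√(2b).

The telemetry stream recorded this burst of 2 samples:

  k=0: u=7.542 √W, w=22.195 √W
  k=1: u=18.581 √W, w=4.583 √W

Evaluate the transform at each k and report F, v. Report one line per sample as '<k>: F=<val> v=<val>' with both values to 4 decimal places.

0: F=-13.5886 v=16.0331
1: F=12.9812 v=12.4892

k=0: u−w=-14.6530, u+w=29.7370; √(b/2)=0.9274, √(2b)=1.8547; F=0.9274×(-14.653)=-13.5886, v=29.7370/1.8547=16.0331
k=1: u−w=13.9980, u+w=23.1640; √(b/2)=0.9274, √(2b)=1.8547; F=0.9274×13.998=12.9812, v=23.1640/1.8547=12.4892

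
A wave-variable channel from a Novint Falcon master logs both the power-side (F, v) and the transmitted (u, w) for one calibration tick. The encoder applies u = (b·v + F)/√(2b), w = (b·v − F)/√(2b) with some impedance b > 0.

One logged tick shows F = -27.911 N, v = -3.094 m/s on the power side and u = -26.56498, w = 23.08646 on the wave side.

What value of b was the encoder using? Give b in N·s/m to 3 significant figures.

u + w = -3.4785;  u + w = √(2b)·v, so √(2b) = -3.4785/(-3.094) = 1.1243.
b = (√(2b))²/2 = 1.2640/2 = 0.6320.
(Check via u − w = 2F/√(2b): u − w = -49.6514, 2F/√(2b) = -49.6514.)

b = 0.632 N·s/m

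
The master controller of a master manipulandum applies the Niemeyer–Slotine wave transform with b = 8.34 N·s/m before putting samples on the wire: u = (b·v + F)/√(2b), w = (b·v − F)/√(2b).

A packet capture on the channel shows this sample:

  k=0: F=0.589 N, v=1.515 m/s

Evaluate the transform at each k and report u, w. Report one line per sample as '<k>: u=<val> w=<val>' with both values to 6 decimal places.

k=0: b·v=8.34×1.515=12.635100; √(2b)=4.084116; u=(12.635100+0.589)/4.084116=3.237935, w=(12.635100−0.589)/4.084116=2.949500

0: u=3.237935 w=2.949500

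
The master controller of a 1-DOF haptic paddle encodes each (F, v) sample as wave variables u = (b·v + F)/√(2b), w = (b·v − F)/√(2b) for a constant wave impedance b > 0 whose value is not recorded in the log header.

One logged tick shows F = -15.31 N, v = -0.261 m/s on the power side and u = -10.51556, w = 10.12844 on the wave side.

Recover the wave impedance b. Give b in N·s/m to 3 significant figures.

u + w = -0.38712;  u + w = √(2b)·v, so √(2b) = -0.38712/(-0.261) = 1.48322.
b = (√(2b))²/2 = 2.19994/2 = 1.09997.
(Check via u − w = 2F/√(2b): u − w = -20.64400, 2F/√(2b) = -20.64430.)

b = 1.1 N·s/m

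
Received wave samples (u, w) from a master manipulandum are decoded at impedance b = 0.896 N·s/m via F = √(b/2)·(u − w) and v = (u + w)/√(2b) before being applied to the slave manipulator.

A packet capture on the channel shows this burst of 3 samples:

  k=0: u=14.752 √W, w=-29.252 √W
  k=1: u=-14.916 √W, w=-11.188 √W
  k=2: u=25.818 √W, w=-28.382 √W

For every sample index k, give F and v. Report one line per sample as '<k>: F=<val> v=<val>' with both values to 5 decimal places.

k=0: u−w=44.00400, u+w=-14.50000; √(b/2)=0.66933, √(2b)=1.33866; F=0.66933×44.004=29.45311, v=-14.50000/1.33866=-10.83176
k=1: u−w=-3.72800, u+w=-26.10400; √(b/2)=0.66933, √(2b)=1.33866; F=0.66933×(-3.728)=-2.49525, v=-26.10400/1.33866=-19.50015
k=2: u−w=54.20000, u+w=-2.56400; √(b/2)=0.66933, √(2b)=1.33866; F=0.66933×54.2=36.27758, v=-2.56400/1.33866=-1.91535

0: F=29.45311 v=-10.83176
1: F=-2.49525 v=-19.50015
2: F=36.27758 v=-1.91535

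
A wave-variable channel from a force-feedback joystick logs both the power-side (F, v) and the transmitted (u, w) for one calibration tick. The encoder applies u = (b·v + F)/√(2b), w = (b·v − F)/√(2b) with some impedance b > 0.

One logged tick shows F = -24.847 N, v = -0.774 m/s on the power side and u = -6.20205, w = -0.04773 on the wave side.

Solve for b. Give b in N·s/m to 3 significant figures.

b = 32.6 N·s/m

u + w = -6.2498;  u + w = √(2b)·v, so √(2b) = -6.2498/(-0.774) = 8.0747.
b = (√(2b))²/2 = 65.2000/2 = 32.6000.
(Check via u − w = 2F/√(2b): u − w = -6.1543, 2F/√(2b) = -6.1543.)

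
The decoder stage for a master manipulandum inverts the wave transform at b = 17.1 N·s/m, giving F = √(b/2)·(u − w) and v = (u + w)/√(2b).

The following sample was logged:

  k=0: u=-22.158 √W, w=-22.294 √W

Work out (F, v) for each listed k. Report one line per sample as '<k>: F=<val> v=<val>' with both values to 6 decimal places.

k=0: u−w=0.136000, u+w=-44.452000; √(b/2)=2.924038, √(2b)=5.848077; F=2.924038×0.136=0.397669, v=-44.452000/5.848077=-7.601132

0: F=0.397669 v=-7.601132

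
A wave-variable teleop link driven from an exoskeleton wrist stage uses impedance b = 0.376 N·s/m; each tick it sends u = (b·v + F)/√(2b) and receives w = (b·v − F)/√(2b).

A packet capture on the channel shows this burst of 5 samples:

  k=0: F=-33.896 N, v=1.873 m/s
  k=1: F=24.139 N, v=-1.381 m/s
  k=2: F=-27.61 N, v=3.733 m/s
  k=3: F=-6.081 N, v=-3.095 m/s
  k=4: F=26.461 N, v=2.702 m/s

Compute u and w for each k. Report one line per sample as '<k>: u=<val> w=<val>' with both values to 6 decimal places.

k=0: b·v=0.376×1.873=0.704248; √(2b)=0.867179; u=(0.704248+(-33.896))/0.867179=-38.275534, w=(0.704248−(-33.896))/0.867179=39.899761
k=1: b·v=0.376×(-1.381)=-0.519256; √(2b)=0.867179; u=(-0.519256+24.139)/0.867179=27.237439, w=(-0.519256−24.139)/0.867179=-28.435013
k=2: b·v=0.376×3.733=1.403608; √(2b)=0.867179; u=(1.403608+(-27.61))/0.867179=-30.220268, w=(1.403608−(-27.61))/0.867179=33.457449
k=3: b·v=0.376×(-3.095)=-1.163720; √(2b)=0.867179; u=(-1.163720+(-6.081))/0.867179=-8.354350, w=(-1.163720−(-6.081))/0.867179=5.670430
k=4: b·v=0.376×2.702=1.015952; √(2b)=0.867179; u=(1.015952+26.461)/0.867179=31.685432, w=(1.015952−26.461)/0.867179=-29.342314

0: u=-38.275534 w=39.899761
1: u=27.237439 w=-28.435013
2: u=-30.220268 w=33.457449
3: u=-8.354350 w=5.670430
4: u=31.685432 w=-29.342314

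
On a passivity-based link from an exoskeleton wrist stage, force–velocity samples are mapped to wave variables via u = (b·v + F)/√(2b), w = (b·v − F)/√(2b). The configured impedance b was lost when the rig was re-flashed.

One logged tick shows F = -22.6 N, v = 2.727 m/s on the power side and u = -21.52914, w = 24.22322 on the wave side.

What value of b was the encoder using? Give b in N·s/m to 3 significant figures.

u + w = 2.6941;  u + w = √(2b)·v, so √(2b) = 2.6941/2.727 = 0.9879.
b = (√(2b))²/2 = 0.9760/2 = 0.4880.
(Check via u − w = 2F/√(2b): u − w = -45.7524, 2F/√(2b) = -45.7523.)

b = 0.488 N·s/m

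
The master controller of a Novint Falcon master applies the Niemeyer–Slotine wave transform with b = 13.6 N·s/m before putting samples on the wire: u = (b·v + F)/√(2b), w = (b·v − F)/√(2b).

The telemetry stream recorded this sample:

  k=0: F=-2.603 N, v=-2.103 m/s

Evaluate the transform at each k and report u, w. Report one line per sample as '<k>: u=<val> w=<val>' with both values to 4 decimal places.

k=0: b·v=13.6×(-2.103)=-28.6008; √(2b)=5.2154; u=(-28.6008+(-2.603))/5.2154=-5.9831, w=(-28.6008−(-2.603))/5.2154=-4.9849

0: u=-5.9831 w=-4.9849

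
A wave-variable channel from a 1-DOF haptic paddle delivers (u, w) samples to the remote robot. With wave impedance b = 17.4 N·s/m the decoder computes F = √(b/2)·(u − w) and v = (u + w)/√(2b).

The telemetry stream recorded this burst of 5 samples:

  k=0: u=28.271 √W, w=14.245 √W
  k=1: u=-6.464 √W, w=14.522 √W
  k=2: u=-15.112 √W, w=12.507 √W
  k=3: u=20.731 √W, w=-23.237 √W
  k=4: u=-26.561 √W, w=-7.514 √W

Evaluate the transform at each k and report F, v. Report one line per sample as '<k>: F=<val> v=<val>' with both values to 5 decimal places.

0: F=41.37076 v=7.20714
1: F=-61.89981 v=1.36596
2: F=-81.46435 v=-0.44159
3: F=129.68697 v=-0.42481
4: F=-56.18058 v=-5.77625

k=0: u−w=14.02600, u+w=42.51600; √(b/2)=2.94958, √(2b)=5.89915; F=2.94958×14.026=41.37076, v=42.51600/5.89915=7.20714
k=1: u−w=-20.98600, u+w=8.05800; √(b/2)=2.94958, √(2b)=5.89915; F=2.94958×(-20.986)=-61.89981, v=8.05800/5.89915=1.36596
k=2: u−w=-27.61900, u+w=-2.60500; √(b/2)=2.94958, √(2b)=5.89915; F=2.94958×(-27.619)=-81.46435, v=-2.60500/5.89915=-0.44159
k=3: u−w=43.96800, u+w=-2.50600; √(b/2)=2.94958, √(2b)=5.89915; F=2.94958×43.968=129.68697, v=-2.50600/5.89915=-0.42481
k=4: u−w=-19.04700, u+w=-34.07500; √(b/2)=2.94958, √(2b)=5.89915; F=2.94958×(-19.047)=-56.18058, v=-34.07500/5.89915=-5.77625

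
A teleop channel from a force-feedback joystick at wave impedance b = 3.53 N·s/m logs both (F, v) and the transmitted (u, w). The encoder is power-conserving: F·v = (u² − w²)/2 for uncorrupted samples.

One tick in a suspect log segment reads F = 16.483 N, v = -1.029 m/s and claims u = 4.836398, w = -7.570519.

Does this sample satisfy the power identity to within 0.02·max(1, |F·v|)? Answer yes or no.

F·v = 16.483×(-1.029) = -16.961007 W.
(u² − w²)/2 = (23.390746 − 57.312758)/2 = -16.961006 W.
|Δ| = 0.000001;  2% of max(1, |F·v|) = 0.339220.

yes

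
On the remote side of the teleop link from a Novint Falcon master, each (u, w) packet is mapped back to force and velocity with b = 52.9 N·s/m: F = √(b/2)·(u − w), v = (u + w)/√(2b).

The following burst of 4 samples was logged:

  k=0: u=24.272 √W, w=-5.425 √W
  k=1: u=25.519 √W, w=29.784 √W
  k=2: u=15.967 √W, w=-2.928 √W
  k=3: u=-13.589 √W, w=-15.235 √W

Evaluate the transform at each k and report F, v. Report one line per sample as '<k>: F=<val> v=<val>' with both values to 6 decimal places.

0: F=152.730375 v=1.832312
1: F=-21.934709 v=5.376577
2: F=97.176160 v=1.267656
3: F=8.465306 v=-2.802279

k=0: u−w=29.697000, u+w=18.847000; √(b/2)=5.142956, √(2b)=10.285913; F=5.142956×29.697=152.730375, v=18.847000/10.285913=1.832312
k=1: u−w=-4.265000, u+w=55.303000; √(b/2)=5.142956, √(2b)=10.285913; F=5.142956×(-4.265)=-21.934709, v=55.303000/10.285913=5.376577
k=2: u−w=18.895000, u+w=13.039000; √(b/2)=5.142956, √(2b)=10.285913; F=5.142956×18.895=97.176160, v=13.039000/10.285913=1.267656
k=3: u−w=1.646000, u+w=-28.824000; √(b/2)=5.142956, √(2b)=10.285913; F=5.142956×1.646=8.465306, v=-28.824000/10.285913=-2.802279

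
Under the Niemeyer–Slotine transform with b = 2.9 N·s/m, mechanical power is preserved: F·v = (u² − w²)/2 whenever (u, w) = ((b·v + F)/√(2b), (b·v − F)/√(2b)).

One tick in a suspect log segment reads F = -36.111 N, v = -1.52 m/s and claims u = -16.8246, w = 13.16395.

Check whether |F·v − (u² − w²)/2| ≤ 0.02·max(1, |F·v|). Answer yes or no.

yes

F·v = (-36.111)×(-1.52) = 54.8887 W.
(u² − w²)/2 = (283.0672 − 173.2896)/2 = 54.8888 W.
|Δ| = 0.0001;  2% of max(1, |F·v|) = 1.0978.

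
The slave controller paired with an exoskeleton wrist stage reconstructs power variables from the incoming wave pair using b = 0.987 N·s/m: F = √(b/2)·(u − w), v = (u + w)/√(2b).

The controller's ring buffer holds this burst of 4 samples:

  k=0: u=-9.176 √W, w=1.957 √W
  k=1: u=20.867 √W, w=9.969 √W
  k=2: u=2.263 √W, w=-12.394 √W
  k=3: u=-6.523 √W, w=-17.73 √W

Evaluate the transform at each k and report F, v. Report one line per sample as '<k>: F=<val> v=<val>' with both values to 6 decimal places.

0: F=-7.820883 v=-5.138111
1: F=7.655797 v=21.947470
2: F=10.296477 v=-7.210722
3: F=7.872868 v=-17.262031

k=0: u−w=-11.133000, u+w=-7.219000; √(b/2)=0.702496, √(2b)=1.404991; F=0.702496×(-11.133)=-7.820883, v=-7.219000/1.404991=-5.138111
k=1: u−w=10.898000, u+w=30.836000; √(b/2)=0.702496, √(2b)=1.404991; F=0.702496×10.898=7.655797, v=30.836000/1.404991=21.947470
k=2: u−w=14.657000, u+w=-10.131000; √(b/2)=0.702496, √(2b)=1.404991; F=0.702496×14.657=10.296477, v=-10.131000/1.404991=-7.210722
k=3: u−w=11.207000, u+w=-24.253000; √(b/2)=0.702496, √(2b)=1.404991; F=0.702496×11.207=7.872868, v=-24.253000/1.404991=-17.262031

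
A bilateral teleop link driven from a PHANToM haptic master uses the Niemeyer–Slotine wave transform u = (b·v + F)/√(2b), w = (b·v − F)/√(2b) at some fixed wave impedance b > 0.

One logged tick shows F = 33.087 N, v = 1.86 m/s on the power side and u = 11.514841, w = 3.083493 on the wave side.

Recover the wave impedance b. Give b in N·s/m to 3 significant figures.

u + w = 14.598334;  u + w = √(2b)·v, so √(2b) = 14.598334/1.86 = 7.848567.
b = (√(2b))²/2 = 61.599999/2 = 30.799999.
(Check via u − w = 2F/√(2b): u − w = 8.431348, 2F/√(2b) = 8.431348.)

b = 30.8 N·s/m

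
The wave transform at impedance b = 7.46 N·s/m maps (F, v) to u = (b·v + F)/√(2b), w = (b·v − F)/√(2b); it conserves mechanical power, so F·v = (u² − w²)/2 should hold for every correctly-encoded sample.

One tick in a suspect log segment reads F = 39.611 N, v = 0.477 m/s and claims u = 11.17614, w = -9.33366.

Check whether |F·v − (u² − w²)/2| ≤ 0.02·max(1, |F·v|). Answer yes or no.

yes

F·v = 39.611×0.477 = 18.89445 W.
(u² − w²)/2 = (124.90611 − 87.11721)/2 = 18.89445 W.
|Δ| = 0.00000;  2% of max(1, |F·v|) = 0.37789.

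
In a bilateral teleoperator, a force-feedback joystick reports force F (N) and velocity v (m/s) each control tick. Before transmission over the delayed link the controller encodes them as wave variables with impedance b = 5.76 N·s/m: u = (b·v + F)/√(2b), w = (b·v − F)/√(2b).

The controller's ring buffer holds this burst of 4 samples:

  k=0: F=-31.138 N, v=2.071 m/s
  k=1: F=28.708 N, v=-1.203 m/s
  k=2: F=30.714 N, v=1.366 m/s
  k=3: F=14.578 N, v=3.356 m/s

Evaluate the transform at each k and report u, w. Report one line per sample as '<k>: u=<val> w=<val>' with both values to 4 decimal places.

0: u=-5.6595 w=12.6887
1: u=6.4166 w=-10.4997
2: u=11.3674 w=-6.7310
3: u=9.9904 w=1.4002

k=0: b·v=5.76×2.071=11.9290; √(2b)=3.3941; u=(11.9290+(-31.138))/3.3941=-5.6595, w=(11.9290−(-31.138))/3.3941=12.6887
k=1: b·v=5.76×(-1.203)=-6.9293; √(2b)=3.3941; u=(-6.9293+28.708)/3.3941=6.4166, w=(-6.9293−28.708)/3.3941=-10.4997
k=2: b·v=5.76×1.366=7.8682; √(2b)=3.3941; u=(7.8682+30.714)/3.3941=11.3674, w=(7.8682−30.714)/3.3941=-6.7310
k=3: b·v=5.76×3.356=19.3306; √(2b)=3.3941; u=(19.3306+14.578)/3.3941=9.9904, w=(19.3306−14.578)/3.3941=1.4002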